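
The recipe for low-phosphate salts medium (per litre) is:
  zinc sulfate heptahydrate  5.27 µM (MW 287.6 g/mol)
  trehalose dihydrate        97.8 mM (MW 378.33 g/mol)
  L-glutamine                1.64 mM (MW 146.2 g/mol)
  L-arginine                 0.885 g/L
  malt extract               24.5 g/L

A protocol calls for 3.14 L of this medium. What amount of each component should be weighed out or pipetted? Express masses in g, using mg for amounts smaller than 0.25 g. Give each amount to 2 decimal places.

Working volume: 3.14 L.
zinc sulfate heptahydrate: 5.27 µmol/L × 287.6 g/mol × 3.14 L ÷ 1000 = 4.76 mg
trehalose dihydrate: 97.8 mmol/L × 378.33 g/mol × 3.14 L ÷ 1000 = 116.18 g
L-glutamine: 1.64 mmol/L × 146.2 g/mol × 3.14 L ÷ 1000 = 0.75 g
L-arginine: 0.885 g/L × 3.14 L = 2.78 g
malt extract: 24.5 g/L × 3.14 L = 76.93 g

zinc sulfate heptahydrate 4.76 mg; trehalose dihydrate 116.18 g; L-glutamine 0.75 g; L-arginine 2.78 g; malt extract 76.93 g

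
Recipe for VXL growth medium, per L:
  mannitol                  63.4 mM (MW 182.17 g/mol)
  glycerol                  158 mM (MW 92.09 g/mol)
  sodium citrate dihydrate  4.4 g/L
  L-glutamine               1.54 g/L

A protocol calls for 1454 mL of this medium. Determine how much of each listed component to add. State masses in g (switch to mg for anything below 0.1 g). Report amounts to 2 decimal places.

mannitol 16.79 g; glycerol 21.16 g; sodium citrate dihydrate 6.40 g; L-glutamine 2.24 g

Working volume: 1454 mL = 1.454 L.
mannitol: 63.4 mmol/L × 182.17 g/mol × 1.454 L ÷ 1000 = 16.79 g
glycerol: 158 mmol/L × 92.09 g/mol × 1.454 L ÷ 1000 = 21.16 g
sodium citrate dihydrate: 4.4 g/L × 1.454 L = 6.40 g
L-glutamine: 1.54 g/L × 1.454 L = 2.24 g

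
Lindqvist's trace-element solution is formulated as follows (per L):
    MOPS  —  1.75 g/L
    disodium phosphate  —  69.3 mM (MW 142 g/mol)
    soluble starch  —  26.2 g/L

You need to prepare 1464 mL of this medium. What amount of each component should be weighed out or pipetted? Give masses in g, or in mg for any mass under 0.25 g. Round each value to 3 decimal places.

MOPS 2.562 g; disodium phosphate 14.407 g; soluble starch 38.357 g

Working volume: 1464 mL = 1.464 L.
MOPS: 1.75 g/L × 1.464 L = 2.562 g
disodium phosphate: 69.3 mmol/L × 142 g/mol × 1.464 L ÷ 1000 = 14.407 g
soluble starch: 26.2 g/L × 1.464 L = 38.357 g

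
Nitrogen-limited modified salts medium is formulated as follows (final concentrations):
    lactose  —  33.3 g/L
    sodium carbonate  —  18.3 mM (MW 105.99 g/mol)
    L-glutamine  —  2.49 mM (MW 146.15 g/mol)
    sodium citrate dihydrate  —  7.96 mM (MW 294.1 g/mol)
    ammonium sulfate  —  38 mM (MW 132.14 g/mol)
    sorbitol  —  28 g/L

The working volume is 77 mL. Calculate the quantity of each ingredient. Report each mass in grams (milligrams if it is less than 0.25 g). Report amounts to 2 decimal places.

Working volume: 77 mL = 0.077 L.
lactose: 33.3 g/L × 0.077 L = 2.56 g
sodium carbonate: 18.3 mmol/L × 105.99 mg/mmol × 0.077 L = 149.35 mg
L-glutamine: 2.49 mmol/L × 146.15 mg/mmol × 0.077 L = 28.02 mg
sodium citrate dihydrate: 7.96 mmol/L × 294.1 mg/mmol × 0.077 L = 180.26 mg
ammonium sulfate: 38 mmol/L × 132.14 g/mol × 0.077 L ÷ 1000 = 0.39 g
sorbitol: 28 g/L × 0.077 L = 2.16 g

lactose 2.56 g; sodium carbonate 149.35 mg; L-glutamine 28.02 mg; sodium citrate dihydrate 180.26 mg; ammonium sulfate 0.39 g; sorbitol 2.16 g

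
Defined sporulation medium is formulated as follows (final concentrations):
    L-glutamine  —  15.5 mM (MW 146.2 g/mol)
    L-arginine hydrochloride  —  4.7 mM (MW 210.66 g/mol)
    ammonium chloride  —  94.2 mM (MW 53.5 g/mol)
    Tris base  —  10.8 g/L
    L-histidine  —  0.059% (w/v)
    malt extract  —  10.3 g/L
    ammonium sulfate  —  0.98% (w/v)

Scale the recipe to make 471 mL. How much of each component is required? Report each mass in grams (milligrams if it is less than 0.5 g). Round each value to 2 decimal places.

Scale factor relative to 1 L: 0.471.
L-glutamine: 15.5 mmol/L × 146.2 g/mol × 0.471 L ÷ 1000 = 1.07 g
L-arginine hydrochloride: 4.7 mmol/L × 210.66 mg/mmol × 0.471 L = 466.34 mg
ammonium chloride: 94.2 mmol/L × 53.5 g/mol × 0.471 L ÷ 1000 = 2.37 g
Tris base: 10.8 g/L × 0.471 L = 5.09 g
L-histidine: 0.059% w/v = 0.59 g/L → 0.59 × 0.471 L = 0.27789 g = 277.89 mg
malt extract: 10.3 g/L × 0.471 L = 4.85 g
ammonium sulfate: 0.98 g per 100 mL × 471 mL ÷ 100 = 4.62 g

L-glutamine 1.07 g; L-arginine hydrochloride 466.34 mg; ammonium chloride 2.37 g; Tris base 5.09 g; L-histidine 277.89 mg; malt extract 4.85 g; ammonium sulfate 4.62 g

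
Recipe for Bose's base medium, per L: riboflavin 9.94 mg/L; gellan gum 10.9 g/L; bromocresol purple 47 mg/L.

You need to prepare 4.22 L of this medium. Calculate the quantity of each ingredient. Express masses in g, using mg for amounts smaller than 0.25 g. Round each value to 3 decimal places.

riboflavin 41.947 mg; gellan gum 45.998 g; bromocresol purple 198.340 mg

Scale factor relative to 1 L: 4.22.
riboflavin: 9.94 mg/L × 4.22 L = 41.947 mg
gellan gum: 10.9 g/L × 4.22 L = 45.998 g
bromocresol purple: 47 mg/L × 4.22 L = 198.340 mg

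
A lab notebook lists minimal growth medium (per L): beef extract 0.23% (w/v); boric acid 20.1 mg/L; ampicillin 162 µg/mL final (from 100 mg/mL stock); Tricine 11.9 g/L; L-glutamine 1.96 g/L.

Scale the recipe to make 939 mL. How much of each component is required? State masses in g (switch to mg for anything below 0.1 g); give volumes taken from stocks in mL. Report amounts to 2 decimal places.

Working volume: 939 mL = 0.939 L.
beef extract: 0.23 g per 100 mL × 939 mL ÷ 100 = 2.16 g
boric acid: 20.1 mg/L × 0.939 L = 18.87 mg
ampicillin: dilute stock: 162 µg/mL × 939 mL ÷ 100000 µg/mL = 1.52 mL
Tricine: 11.9 g/L × 0.939 L = 11.17 g
L-glutamine: 1.96 g/L × 0.939 L = 1.84 g

beef extract 2.16 g; boric acid 18.87 mg; ampicillin 1.52 mL; Tricine 11.17 g; L-glutamine 1.84 g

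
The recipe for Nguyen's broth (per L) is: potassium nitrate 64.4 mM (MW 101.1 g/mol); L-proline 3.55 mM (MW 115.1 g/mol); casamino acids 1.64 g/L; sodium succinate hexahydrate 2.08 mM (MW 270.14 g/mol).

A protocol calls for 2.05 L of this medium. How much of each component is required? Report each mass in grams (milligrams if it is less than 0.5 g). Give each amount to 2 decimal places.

Scale factor relative to 1 L: 2.05.
potassium nitrate: 64.4 mmol/L × 101.1 g/mol × 2.05 L ÷ 1000 = 13.35 g
L-proline: 3.55 mmol/L × 115.1 g/mol × 2.05 L ÷ 1000 = 0.84 g
casamino acids: 1.64 g/L × 2.05 L = 3.36 g
sodium succinate hexahydrate: 2.08 mmol/L × 270.14 g/mol × 2.05 L ÷ 1000 = 1.15 g

potassium nitrate 13.35 g; L-proline 0.84 g; casamino acids 3.36 g; sodium succinate hexahydrate 1.15 g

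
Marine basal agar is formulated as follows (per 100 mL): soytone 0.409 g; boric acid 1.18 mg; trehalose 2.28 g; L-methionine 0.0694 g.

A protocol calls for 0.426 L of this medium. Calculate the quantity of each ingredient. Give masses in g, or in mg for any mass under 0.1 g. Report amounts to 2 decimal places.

Scale factor = 426 mL / 100 mL = 4.26.
soytone: 0.409 g × (426 mL / 100 mL) = 1.74 g
boric acid: 1.18 mg × (426 mL / 100 mL) = 5.03 mg
trehalose: 2.28 g × (426 mL / 100 mL) = 9.71 g
L-methionine: 0.0694 g × (426 mL / 100 mL) = 0.30 g

soytone 1.74 g; boric acid 5.03 mg; trehalose 9.71 g; L-methionine 0.30 g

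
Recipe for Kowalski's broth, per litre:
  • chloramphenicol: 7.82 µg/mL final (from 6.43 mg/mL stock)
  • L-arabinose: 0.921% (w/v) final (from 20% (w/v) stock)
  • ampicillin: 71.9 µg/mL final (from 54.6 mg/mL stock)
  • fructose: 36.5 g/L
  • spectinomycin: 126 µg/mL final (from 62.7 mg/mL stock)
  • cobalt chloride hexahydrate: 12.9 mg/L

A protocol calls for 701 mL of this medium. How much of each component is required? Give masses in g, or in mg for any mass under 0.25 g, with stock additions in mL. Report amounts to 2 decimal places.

Scale factor relative to 1 L: 0.701.
chloramphenicol: C1V1 = C2V2 → 7.82 µg/mL × 701 mL ÷ 6430 µg/mL = 0.85 mL
L-arabinose: C1V1 = C2V2 → 0.921% ÷ 20% × 701 mL = 32.28 mL
ampicillin: C1V1 = C2V2 → 71.9 µg/mL × 701 mL ÷ 54600 µg/mL = 0.92 mL
fructose: 36.5 g/L × 0.701 L = 25.59 g
spectinomycin: dilute stock: 126 µg/mL × 701 mL ÷ 62700 µg/mL = 1.41 mL
cobalt chloride hexahydrate: 12.9 mg/L × 0.701 L = 9.04 mg

chloramphenicol 0.85 mL; L-arabinose 32.28 mL; ampicillin 0.92 mL; fructose 25.59 g; spectinomycin 1.41 mL; cobalt chloride hexahydrate 9.04 mg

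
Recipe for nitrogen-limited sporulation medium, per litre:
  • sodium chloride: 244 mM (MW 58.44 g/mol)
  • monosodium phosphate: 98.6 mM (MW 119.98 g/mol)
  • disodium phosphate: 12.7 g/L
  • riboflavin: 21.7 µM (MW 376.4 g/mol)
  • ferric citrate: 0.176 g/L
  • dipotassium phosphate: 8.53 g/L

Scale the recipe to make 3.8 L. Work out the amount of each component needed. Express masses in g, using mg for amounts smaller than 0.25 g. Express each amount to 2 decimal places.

Working volume: 3.8 L.
sodium chloride: 244 mmol/L × 58.44 g/mol × 3.8 L ÷ 1000 = 54.19 g
monosodium phosphate: 98.6 mmol/L × 119.98 g/mol × 3.8 L ÷ 1000 = 44.95 g
disodium phosphate: 12.7 g/L × 3.8 L = 48.26 g
riboflavin: 21.7 µmol/L × 376.4 g/mol × 3.8 L ÷ 1000 = 31.04 mg
ferric citrate: 0.176 g/L × 3.8 L = 0.67 g
dipotassium phosphate: 8.53 g/L × 3.8 L = 32.41 g

sodium chloride 54.19 g; monosodium phosphate 44.95 g; disodium phosphate 48.26 g; riboflavin 31.04 mg; ferric citrate 0.67 g; dipotassium phosphate 32.41 g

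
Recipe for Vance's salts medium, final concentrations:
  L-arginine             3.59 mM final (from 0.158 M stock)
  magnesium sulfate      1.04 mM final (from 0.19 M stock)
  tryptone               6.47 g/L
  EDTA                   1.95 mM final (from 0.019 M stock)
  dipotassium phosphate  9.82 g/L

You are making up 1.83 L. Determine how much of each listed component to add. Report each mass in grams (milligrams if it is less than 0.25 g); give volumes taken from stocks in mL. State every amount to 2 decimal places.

Working volume: 1.83 L.
L-arginine: dilute stock: 3.59 mM × 1830 mL ÷ 158 mM = 41.58 mL
magnesium sulfate: V = C2·V2/C1 = 1.04 mM × 1830 mL ÷ 190 mM = 10.02 mL
tryptone: 6.47 g/L × 1.83 L = 11.84 g
EDTA: C1V1 = C2V2 → 1.95 mM × 1830 mL ÷ 19 mM = 187.82 mL
dipotassium phosphate: 9.82 g/L × 1.83 L = 17.97 g

L-arginine 41.58 mL; magnesium sulfate 10.02 mL; tryptone 11.84 g; EDTA 187.82 mL; dipotassium phosphate 17.97 g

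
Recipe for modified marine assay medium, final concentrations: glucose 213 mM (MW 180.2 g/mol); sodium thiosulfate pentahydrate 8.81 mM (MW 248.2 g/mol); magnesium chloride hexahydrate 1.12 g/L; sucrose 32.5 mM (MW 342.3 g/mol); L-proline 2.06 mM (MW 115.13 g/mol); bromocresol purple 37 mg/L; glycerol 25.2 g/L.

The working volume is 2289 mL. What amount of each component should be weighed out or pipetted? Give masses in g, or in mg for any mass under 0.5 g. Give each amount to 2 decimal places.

glucose 87.86 g; sodium thiosulfate pentahydrate 5.01 g; magnesium chloride hexahydrate 2.56 g; sucrose 25.46 g; L-proline 0.54 g; bromocresol purple 84.69 mg; glycerol 57.68 g

Target volume = 2289 mL = 2.289 L.
glucose: 213 mmol/L × 180.2 g/mol × 2.289 L ÷ 1000 = 87.86 g
sodium thiosulfate pentahydrate: 8.81 mmol/L × 248.2 g/mol × 2.289 L ÷ 1000 = 5.01 g
magnesium chloride hexahydrate: 1.12 g/L × 2.289 L = 2.56 g
sucrose: 32.5 mmol/L × 342.3 g/mol × 2.289 L ÷ 1000 = 25.46 g
L-proline: 2.06 mmol/L × 115.13 g/mol × 2.289 L ÷ 1000 = 0.54 g
bromocresol purple: 37 mg/L × 2.289 L = 84.69 mg
glycerol: 25.2 g/L × 2.289 L = 57.68 g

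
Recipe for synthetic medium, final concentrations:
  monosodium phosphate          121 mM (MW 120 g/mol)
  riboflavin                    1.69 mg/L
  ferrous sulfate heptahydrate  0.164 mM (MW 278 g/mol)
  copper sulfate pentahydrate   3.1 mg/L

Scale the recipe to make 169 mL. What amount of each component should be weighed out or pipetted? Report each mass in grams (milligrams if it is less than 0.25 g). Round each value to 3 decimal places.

Working volume: 169 mL = 0.169 L.
monosodium phosphate: 121 mmol/L × 120 g/mol × 0.169 L ÷ 1000 = 2.454 g
riboflavin: 1.69 mg/L × 0.169 L = 0.286 mg
ferrous sulfate heptahydrate: 0.164 mmol/L × 278 mg/mmol × 0.169 L = 7.705 mg
copper sulfate pentahydrate: 3.1 mg/L × 0.169 L = 0.524 mg

monosodium phosphate 2.454 g; riboflavin 0.286 mg; ferrous sulfate heptahydrate 7.705 mg; copper sulfate pentahydrate 0.524 mg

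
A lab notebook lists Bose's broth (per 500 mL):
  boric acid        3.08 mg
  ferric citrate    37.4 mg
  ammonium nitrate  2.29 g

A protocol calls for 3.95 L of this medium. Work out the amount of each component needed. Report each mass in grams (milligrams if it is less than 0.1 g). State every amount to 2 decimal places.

boric acid 24.33 mg; ferric citrate 0.30 g; ammonium nitrate 18.09 g

Scale factor = 3950 mL / 500 mL = 7.9.
boric acid: 3.08 mg × (3950 mL / 500 mL) = 24.33 mg
ferric citrate: 37.4 mg × (3950 mL / 500 mL) = 295.46 mg = 0.30 g
ammonium nitrate: 2.29 g × (3950 mL / 500 mL) = 18.09 g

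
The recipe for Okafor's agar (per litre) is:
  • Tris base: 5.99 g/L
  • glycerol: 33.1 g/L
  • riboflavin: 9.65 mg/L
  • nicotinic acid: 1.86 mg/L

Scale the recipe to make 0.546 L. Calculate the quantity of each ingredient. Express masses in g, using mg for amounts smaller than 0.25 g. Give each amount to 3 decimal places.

Tris base 3.271 g; glycerol 18.073 g; riboflavin 5.269 mg; nicotinic acid 1.016 mg

Working volume: 0.546 L.
Tris base: 5.99 g/L × 0.546 L = 3.271 g
glycerol: 33.1 g/L × 0.546 L = 18.073 g
riboflavin: 9.65 mg/L × 0.546 L = 5.269 mg
nicotinic acid: 1.86 mg/L × 0.546 L = 1.016 mg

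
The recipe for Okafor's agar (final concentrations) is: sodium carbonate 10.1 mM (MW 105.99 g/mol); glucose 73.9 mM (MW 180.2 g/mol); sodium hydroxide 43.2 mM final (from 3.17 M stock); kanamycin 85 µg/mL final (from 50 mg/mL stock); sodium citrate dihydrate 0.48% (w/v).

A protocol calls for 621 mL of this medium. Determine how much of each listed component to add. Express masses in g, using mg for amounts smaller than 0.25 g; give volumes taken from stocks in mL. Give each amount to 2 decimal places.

sodium carbonate 0.66 g; glucose 8.27 g; sodium hydroxide 8.46 mL; kanamycin 1.06 mL; sodium citrate dihydrate 2.98 g

Scale factor relative to 1 L: 0.621.
sodium carbonate: 10.1 mmol/L × 105.99 g/mol × 0.621 L ÷ 1000 = 0.66 g
glucose: 73.9 mmol/L × 180.2 g/mol × 0.621 L ÷ 1000 = 8.27 g
sodium hydroxide: dilute stock: 43.2 mM × 621 mL ÷ 3170 mM = 8.46 mL
kanamycin: dilute stock: 85 µg/mL × 621 mL ÷ 50000 µg/mL = 1.06 mL
sodium citrate dihydrate: 0.48 g per 100 mL × 621 mL ÷ 100 = 2.98 g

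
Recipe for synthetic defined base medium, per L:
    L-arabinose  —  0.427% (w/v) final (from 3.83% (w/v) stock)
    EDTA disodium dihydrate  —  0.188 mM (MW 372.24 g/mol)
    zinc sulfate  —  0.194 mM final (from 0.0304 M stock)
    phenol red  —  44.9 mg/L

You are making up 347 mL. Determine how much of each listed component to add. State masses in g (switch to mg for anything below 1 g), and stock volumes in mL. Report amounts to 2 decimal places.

Working volume: 347 mL = 0.347 L.
L-arabinose: V = C2·V2/C1 = 0.427% ÷ 3.83% × 347 mL = 38.69 mL
EDTA disodium dihydrate: 0.188 mmol/L × 372.24 mg/mmol × 0.347 L = 24.28 mg
zinc sulfate: V = C2·V2/C1 = 0.194 mM × 347 mL ÷ 30.4 mM = 2.21 mL
phenol red: 44.9 mg/L × 0.347 L = 15.58 mg

L-arabinose 38.69 mL; EDTA disodium dihydrate 24.28 mg; zinc sulfate 2.21 mL; phenol red 15.58 mg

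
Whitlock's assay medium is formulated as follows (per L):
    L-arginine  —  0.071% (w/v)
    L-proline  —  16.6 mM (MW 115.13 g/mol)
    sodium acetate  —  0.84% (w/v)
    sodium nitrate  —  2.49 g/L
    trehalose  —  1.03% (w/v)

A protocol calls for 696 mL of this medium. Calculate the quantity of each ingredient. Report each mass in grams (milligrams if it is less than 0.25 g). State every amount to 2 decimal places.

Scale factor relative to 1 L: 0.696.
L-arginine: 0.071% w/v = 0.71 g/L → 0.71 × 0.696 L = 0.49 g
L-proline: 16.6 mmol/L × 115.13 g/mol × 0.696 L ÷ 1000 = 1.33 g
sodium acetate: 0.84% w/v = 8.4 g/L → 8.4 × 0.696 L = 5.85 g
sodium nitrate: 2.49 g/L × 0.696 L = 1.73 g
trehalose: 1.03% w/v = 10.3 g/L → 10.3 × 0.696 L = 7.17 g

L-arginine 0.49 g; L-proline 1.33 g; sodium acetate 5.85 g; sodium nitrate 1.73 g; trehalose 7.17 g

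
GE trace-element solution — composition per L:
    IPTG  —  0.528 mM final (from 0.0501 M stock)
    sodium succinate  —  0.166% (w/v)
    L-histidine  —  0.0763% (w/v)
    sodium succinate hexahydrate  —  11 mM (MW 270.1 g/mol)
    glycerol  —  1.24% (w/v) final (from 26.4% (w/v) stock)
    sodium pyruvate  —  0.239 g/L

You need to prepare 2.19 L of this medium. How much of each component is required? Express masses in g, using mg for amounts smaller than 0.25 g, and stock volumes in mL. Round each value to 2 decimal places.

Scale factor relative to 1 L: 2.19.
IPTG: C1V1 = C2V2 → 0.528 mM × 2190 mL ÷ 50.1 mM = 23.08 mL
sodium succinate: 0.166 g per 100 mL × 2190 mL ÷ 100 = 3.64 g
L-histidine: 0.0763% w/v = 0.763 g/L → 0.763 × 2.19 L = 1.67 g
sodium succinate hexahydrate: 11 mmol/L × 270.1 g/mol × 2.19 L ÷ 1000 = 6.51 g
glycerol: dilute stock: 1.24% ÷ 26.4% × 2190 mL = 102.86 mL
sodium pyruvate: 0.239 g/L × 2.19 L = 0.52 g

IPTG 23.08 mL; sodium succinate 3.64 g; L-histidine 1.67 g; sodium succinate hexahydrate 6.51 g; glycerol 102.86 mL; sodium pyruvate 0.52 g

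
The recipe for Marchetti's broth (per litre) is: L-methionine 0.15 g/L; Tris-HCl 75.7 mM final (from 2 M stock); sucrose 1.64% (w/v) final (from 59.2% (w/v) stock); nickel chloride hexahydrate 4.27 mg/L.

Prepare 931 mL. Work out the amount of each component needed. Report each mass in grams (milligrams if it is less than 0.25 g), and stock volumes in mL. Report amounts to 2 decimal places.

Working volume: 931 mL = 0.931 L.
L-methionine: 0.15 g/L × 0.931 L = 0.13965 g = 139.65 mg
Tris-HCl: dilute stock: 75.7 mM × 931 mL ÷ 2000 mM = 35.24 mL
sucrose: dilute stock: 1.64% ÷ 59.2% × 931 mL = 25.79 mL
nickel chloride hexahydrate: 4.27 mg/L × 0.931 L = 3.98 mg

L-methionine 139.65 mg; Tris-HCl 35.24 mL; sucrose 25.79 mL; nickel chloride hexahydrate 3.98 mg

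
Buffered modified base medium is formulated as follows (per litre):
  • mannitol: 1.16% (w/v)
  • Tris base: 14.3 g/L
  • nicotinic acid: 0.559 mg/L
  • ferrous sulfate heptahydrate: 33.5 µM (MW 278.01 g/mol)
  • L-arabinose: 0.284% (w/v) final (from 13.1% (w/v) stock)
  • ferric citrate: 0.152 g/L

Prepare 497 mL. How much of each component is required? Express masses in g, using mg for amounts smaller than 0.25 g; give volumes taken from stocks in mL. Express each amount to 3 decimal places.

Working volume: 497 mL = 0.497 L.
mannitol: 1.16 g per 100 mL × 497 mL ÷ 100 = 5.765 g
Tris base: 14.3 g/L × 0.497 L = 7.107 g
nicotinic acid: 0.559 mg/L × 0.497 L = 0.278 mg
ferrous sulfate heptahydrate: 33.5 µmol/L × 278.01 g/mol × 0.497 L ÷ 1000 = 4.629 mg
L-arabinose: dilute stock: 0.284% ÷ 13.1% × 497 mL = 10.775 mL
ferric citrate: 0.152 g/L × 0.497 L = 0.075544 g = 75.544 mg

mannitol 5.765 g; Tris base 7.107 g; nicotinic acid 0.278 mg; ferrous sulfate heptahydrate 4.629 mg; L-arabinose 10.775 mL; ferric citrate 75.544 mg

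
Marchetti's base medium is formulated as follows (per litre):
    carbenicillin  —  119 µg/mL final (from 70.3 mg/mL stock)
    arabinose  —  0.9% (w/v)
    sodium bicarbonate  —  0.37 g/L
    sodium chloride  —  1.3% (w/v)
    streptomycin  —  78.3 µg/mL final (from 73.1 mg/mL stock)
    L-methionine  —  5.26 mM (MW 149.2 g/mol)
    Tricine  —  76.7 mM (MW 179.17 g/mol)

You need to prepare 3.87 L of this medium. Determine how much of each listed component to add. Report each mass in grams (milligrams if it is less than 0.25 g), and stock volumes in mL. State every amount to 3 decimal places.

Scale factor relative to 1 L: 3.87.
carbenicillin: dilute stock: 119 µg/mL × 3870 mL ÷ 70300 µg/mL = 6.551 mL
arabinose: 0.9 g per 100 mL × 3870 mL ÷ 100 = 34.830 g
sodium bicarbonate: 0.37 g/L × 3.87 L = 1.432 g
sodium chloride: 1.3% w/v = 13 g/L → 13 × 3.87 L = 50.310 g
streptomycin: C1V1 = C2V2 → 78.3 µg/mL × 3870 mL ÷ 73100 µg/mL = 4.145 mL
L-methionine: 5.26 mmol/L × 149.2 g/mol × 3.87 L ÷ 1000 = 3.037 g
Tricine: 76.7 mmol/L × 179.17 g/mol × 3.87 L ÷ 1000 = 53.183 g

carbenicillin 6.551 mL; arabinose 34.830 g; sodium bicarbonate 1.432 g; sodium chloride 50.310 g; streptomycin 4.145 mL; L-methionine 3.037 g; Tricine 53.183 g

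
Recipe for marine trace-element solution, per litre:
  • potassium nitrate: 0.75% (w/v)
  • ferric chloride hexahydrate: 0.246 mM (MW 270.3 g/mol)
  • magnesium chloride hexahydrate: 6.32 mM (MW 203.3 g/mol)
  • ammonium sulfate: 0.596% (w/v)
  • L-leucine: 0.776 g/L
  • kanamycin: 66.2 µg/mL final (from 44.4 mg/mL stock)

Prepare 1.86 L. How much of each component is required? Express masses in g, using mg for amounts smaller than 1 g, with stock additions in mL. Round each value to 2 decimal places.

potassium nitrate 13.95 g; ferric chloride hexahydrate 123.68 mg; magnesium chloride hexahydrate 2.39 g; ammonium sulfate 11.09 g; L-leucine 1.44 g; kanamycin 2.77 mL

Scale factor relative to 1 L: 1.86.
potassium nitrate: 0.75% w/v = 7.5 g/L → 7.5 × 1.86 L = 13.95 g
ferric chloride hexahydrate: 0.246 mmol/L × 270.3 mg/mmol × 1.86 L = 123.68 mg
magnesium chloride hexahydrate: 6.32 mmol/L × 203.3 g/mol × 1.86 L ÷ 1000 = 2.39 g
ammonium sulfate: 0.596% w/v = 5.96 g/L → 5.96 × 1.86 L = 11.09 g
L-leucine: 0.776 g/L × 1.86 L = 1.44 g
kanamycin: C1V1 = C2V2 → 66.2 µg/mL × 1860 mL ÷ 44400 µg/mL = 2.77 mL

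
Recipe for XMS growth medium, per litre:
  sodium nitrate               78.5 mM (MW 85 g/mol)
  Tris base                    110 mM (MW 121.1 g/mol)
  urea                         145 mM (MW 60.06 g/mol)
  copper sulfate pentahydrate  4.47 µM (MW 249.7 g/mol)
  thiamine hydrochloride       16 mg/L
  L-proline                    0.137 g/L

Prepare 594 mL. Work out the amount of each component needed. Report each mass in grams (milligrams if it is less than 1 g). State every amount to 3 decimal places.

Working volume: 594 mL = 0.594 L.
sodium nitrate: 78.5 mmol/L × 85 g/mol × 0.594 L ÷ 1000 = 3.963 g
Tris base: 110 mmol/L × 121.1 g/mol × 0.594 L ÷ 1000 = 7.913 g
urea: 145 mmol/L × 60.06 g/mol × 0.594 L ÷ 1000 = 5.173 g
copper sulfate pentahydrate: 4.47 µmol/L × 249.7 g/mol × 0.594 L ÷ 1000 = 0.663 mg
thiamine hydrochloride: 16 mg/L × 0.594 L = 9.504 mg
L-proline: 0.137 g/L × 0.594 L = 0.081378 g = 81.378 mg

sodium nitrate 3.963 g; Tris base 7.913 g; urea 5.173 g; copper sulfate pentahydrate 0.663 mg; thiamine hydrochloride 9.504 mg; L-proline 81.378 mg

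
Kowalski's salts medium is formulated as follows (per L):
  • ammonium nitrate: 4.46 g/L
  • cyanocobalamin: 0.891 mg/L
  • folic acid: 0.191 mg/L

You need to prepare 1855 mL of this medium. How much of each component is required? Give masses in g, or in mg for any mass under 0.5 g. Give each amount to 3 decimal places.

ammonium nitrate 8.273 g; cyanocobalamin 1.653 mg; folic acid 0.354 mg

Target volume = 1855 mL = 1.855 L.
ammonium nitrate: 4.46 g/L × 1.855 L = 8.273 g
cyanocobalamin: 0.891 mg/L × 1.855 L = 1.653 mg
folic acid: 0.191 mg/L × 1.855 L = 0.354 mg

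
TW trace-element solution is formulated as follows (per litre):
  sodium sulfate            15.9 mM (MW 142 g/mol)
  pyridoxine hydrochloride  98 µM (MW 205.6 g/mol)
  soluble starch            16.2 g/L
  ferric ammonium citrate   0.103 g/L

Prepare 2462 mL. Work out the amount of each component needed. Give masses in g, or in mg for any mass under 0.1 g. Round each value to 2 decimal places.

sodium sulfate 5.56 g; pyridoxine hydrochloride 49.61 mg; soluble starch 39.88 g; ferric ammonium citrate 0.25 g

Scale factor relative to 1 L: 2.462.
sodium sulfate: 15.9 mmol/L × 142 g/mol × 2.462 L ÷ 1000 = 5.56 g
pyridoxine hydrochloride: 98 µmol/L × 205.6 g/mol × 2.462 L ÷ 1000 = 49.61 mg
soluble starch: 16.2 g/L × 2.462 L = 39.88 g
ferric ammonium citrate: 0.103 g/L × 2.462 L = 0.25 g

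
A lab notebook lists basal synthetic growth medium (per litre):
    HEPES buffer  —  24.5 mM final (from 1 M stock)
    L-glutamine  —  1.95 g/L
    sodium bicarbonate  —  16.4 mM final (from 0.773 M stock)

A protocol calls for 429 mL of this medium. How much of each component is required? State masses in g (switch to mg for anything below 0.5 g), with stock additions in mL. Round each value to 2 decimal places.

Scale factor relative to 1 L: 0.429.
HEPES buffer: dilute stock: 24.5 mM × 429 mL ÷ 1000 mM = 10.51 mL
L-glutamine: 1.95 g/L × 0.429 L = 0.84 g
sodium bicarbonate: V = C2·V2/C1 = 16.4 mM × 429 mL ÷ 773 mM = 9.10 mL

HEPES buffer 10.51 mL; L-glutamine 0.84 g; sodium bicarbonate 9.10 mL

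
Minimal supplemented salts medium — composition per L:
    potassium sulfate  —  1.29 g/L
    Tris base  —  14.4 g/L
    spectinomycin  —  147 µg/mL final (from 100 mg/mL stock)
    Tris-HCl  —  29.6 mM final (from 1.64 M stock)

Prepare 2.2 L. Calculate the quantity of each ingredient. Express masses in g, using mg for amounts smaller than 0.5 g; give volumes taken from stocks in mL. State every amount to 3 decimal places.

potassium sulfate 2.838 g; Tris base 31.680 g; spectinomycin 3.234 mL; Tris-HCl 39.707 mL

Scale factor relative to 1 L: 2.2.
potassium sulfate: 1.29 g/L × 2.2 L = 2.838 g
Tris base: 14.4 g/L × 2.2 L = 31.680 g
spectinomycin: dilute stock: 147 µg/mL × 2200 mL ÷ 100000 µg/mL = 3.234 mL
Tris-HCl: V = C2·V2/C1 = 29.6 mM × 2200 mL ÷ 1640 mM = 39.707 mL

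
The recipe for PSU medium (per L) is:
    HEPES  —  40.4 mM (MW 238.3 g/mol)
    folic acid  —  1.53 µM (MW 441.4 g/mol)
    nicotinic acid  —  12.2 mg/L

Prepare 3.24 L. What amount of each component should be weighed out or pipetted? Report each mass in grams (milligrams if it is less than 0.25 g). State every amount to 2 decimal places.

HEPES 31.19 g; folic acid 2.19 mg; nicotinic acid 39.53 mg

Scale factor relative to 1 L: 3.24.
HEPES: 40.4 mmol/L × 238.3 g/mol × 3.24 L ÷ 1000 = 31.19 g
folic acid: 1.53 µmol/L × 441.4 g/mol × 3.24 L ÷ 1000 = 2.19 mg
nicotinic acid: 12.2 mg/L × 3.24 L = 39.53 mg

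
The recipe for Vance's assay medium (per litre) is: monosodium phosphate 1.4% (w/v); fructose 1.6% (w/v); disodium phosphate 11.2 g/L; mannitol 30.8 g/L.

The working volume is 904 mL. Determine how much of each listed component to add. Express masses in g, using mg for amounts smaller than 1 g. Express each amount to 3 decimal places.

monosodium phosphate 12.656 g; fructose 14.464 g; disodium phosphate 10.125 g; mannitol 27.843 g

Target volume = 904 mL = 0.904 L.
monosodium phosphate: 1.4 g per 100 mL × 904 mL ÷ 100 = 12.656 g
fructose: 1.6% w/v = 16 g/L → 16 × 0.904 L = 14.464 g
disodium phosphate: 11.2 g/L × 0.904 L = 10.125 g
mannitol: 30.8 g/L × 0.904 L = 27.843 g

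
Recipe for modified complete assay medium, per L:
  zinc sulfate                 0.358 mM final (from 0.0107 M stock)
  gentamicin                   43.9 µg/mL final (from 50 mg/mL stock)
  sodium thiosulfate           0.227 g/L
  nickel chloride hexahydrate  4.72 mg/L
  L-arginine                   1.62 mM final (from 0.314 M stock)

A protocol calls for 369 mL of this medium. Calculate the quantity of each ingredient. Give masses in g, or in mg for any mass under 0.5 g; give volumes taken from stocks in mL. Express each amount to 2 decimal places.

zinc sulfate 12.35 mL; gentamicin 0.32 mL; sodium thiosulfate 83.76 mg; nickel chloride hexahydrate 1.74 mg; L-arginine 1.90 mL

Target volume = 369 mL = 0.369 L.
zinc sulfate: dilute stock: 0.358 mM × 369 mL ÷ 10.7 mM = 12.35 mL
gentamicin: C1V1 = C2V2 → 43.9 µg/mL × 369 mL ÷ 50000 µg/mL = 0.32 mL
sodium thiosulfate: 0.227 g/L × 0.369 L = 0.083763 g = 83.76 mg
nickel chloride hexahydrate: 4.72 mg/L × 0.369 L = 1.74 mg
L-arginine: C1V1 = C2V2 → 1.62 mM × 369 mL ÷ 314 mM = 1.90 mL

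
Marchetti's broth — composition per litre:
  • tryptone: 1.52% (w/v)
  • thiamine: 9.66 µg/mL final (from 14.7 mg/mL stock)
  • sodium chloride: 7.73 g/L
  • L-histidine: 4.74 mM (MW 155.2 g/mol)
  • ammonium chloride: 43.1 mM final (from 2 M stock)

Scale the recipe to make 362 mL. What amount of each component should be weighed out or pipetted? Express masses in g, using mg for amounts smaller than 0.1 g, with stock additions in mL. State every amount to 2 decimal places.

tryptone 5.50 g; thiamine 0.24 mL; sodium chloride 2.80 g; L-histidine 0.27 g; ammonium chloride 7.80 mL

Target volume = 362 mL = 0.362 L.
tryptone: 1.52 g per 100 mL × 362 mL ÷ 100 = 5.50 g
thiamine: C1V1 = C2V2 → 9.66 µg/mL × 362 mL ÷ 14700 µg/mL = 0.24 mL
sodium chloride: 7.73 g/L × 0.362 L = 2.80 g
L-histidine: 4.74 mmol/L × 155.2 g/mol × 0.362 L ÷ 1000 = 0.27 g
ammonium chloride: V = C2·V2/C1 = 43.1 mM × 362 mL ÷ 2000 mM = 7.80 mL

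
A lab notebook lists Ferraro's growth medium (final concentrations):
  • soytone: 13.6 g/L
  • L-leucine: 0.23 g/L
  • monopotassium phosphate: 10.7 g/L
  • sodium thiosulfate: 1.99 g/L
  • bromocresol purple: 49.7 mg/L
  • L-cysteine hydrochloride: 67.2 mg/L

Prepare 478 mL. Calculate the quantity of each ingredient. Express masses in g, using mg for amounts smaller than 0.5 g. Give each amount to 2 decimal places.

soytone 6.50 g; L-leucine 109.94 mg; monopotassium phosphate 5.11 g; sodium thiosulfate 0.95 g; bromocresol purple 23.76 mg; L-cysteine hydrochloride 32.12 mg

Scale factor relative to 1 L: 0.478.
soytone: 13.6 g/L × 0.478 L = 6.50 g
L-leucine: 0.23 g/L × 0.478 L = 0.10994 g = 109.94 mg
monopotassium phosphate: 10.7 g/L × 0.478 L = 5.11 g
sodium thiosulfate: 1.99 g/L × 0.478 L = 0.95 g
bromocresol purple: 49.7 mg/L × 0.478 L = 23.76 mg
L-cysteine hydrochloride: 67.2 mg/L × 0.478 L = 32.12 mg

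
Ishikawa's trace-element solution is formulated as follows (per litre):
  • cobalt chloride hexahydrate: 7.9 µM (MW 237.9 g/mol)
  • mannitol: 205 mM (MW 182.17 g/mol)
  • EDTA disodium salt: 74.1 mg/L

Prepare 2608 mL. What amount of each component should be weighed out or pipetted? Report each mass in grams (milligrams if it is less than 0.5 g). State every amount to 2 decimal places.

Target volume = 2608 mL = 2.608 L.
cobalt chloride hexahydrate: 7.9 µmol/L × 237.9 g/mol × 2.608 L ÷ 1000 = 4.90 mg
mannitol: 205 mmol/L × 182.17 g/mol × 2.608 L ÷ 1000 = 97.40 g
EDTA disodium salt: 74.1 mg/L × 2.608 L = 193.25 mg

cobalt chloride hexahydrate 4.90 mg; mannitol 97.40 g; EDTA disodium salt 193.25 mg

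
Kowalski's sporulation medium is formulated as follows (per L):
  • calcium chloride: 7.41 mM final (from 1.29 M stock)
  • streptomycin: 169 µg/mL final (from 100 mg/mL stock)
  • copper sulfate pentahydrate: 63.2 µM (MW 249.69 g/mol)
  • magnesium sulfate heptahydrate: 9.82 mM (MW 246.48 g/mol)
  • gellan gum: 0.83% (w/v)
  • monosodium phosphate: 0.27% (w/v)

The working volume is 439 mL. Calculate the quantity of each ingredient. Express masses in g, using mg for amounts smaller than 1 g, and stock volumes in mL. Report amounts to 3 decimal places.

calcium chloride 2.522 mL; streptomycin 0.742 mL; copper sulfate pentahydrate 6.928 mg; magnesium sulfate heptahydrate 1.063 g; gellan gum 3.644 g; monosodium phosphate 1.185 g

Scale factor relative to 1 L: 0.439.
calcium chloride: dilute stock: 7.41 mM × 439 mL ÷ 1290 mM = 2.522 mL
streptomycin: C1V1 = C2V2 → 169 µg/mL × 439 mL ÷ 100000 µg/mL = 0.742 mL
copper sulfate pentahydrate: 63.2 µmol/L × 249.69 g/mol × 0.439 L ÷ 1000 = 6.928 mg
magnesium sulfate heptahydrate: 9.82 mmol/L × 246.48 g/mol × 0.439 L ÷ 1000 = 1.063 g
gellan gum: 0.83% w/v = 8.3 g/L → 8.3 × 0.439 L = 3.644 g
monosodium phosphate: 0.27 g per 100 mL × 439 mL ÷ 100 = 1.185 g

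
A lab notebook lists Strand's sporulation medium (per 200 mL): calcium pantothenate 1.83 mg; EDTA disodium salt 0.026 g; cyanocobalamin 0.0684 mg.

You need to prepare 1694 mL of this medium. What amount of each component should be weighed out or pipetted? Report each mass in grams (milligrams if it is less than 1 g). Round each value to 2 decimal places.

Scale factor = 1694 mL / 200 mL = 8.47.
calcium pantothenate: 1.83 mg × (1694 mL / 200 mL) = 15.50 mg
EDTA disodium salt: 0.026 g × (1694 mL / 200 mL) = 0.22022 g = 220.22 mg
cyanocobalamin: 0.0684 mg × (1694 mL / 200 mL) = 0.58 mg

calcium pantothenate 15.50 mg; EDTA disodium salt 220.22 mg; cyanocobalamin 0.58 mg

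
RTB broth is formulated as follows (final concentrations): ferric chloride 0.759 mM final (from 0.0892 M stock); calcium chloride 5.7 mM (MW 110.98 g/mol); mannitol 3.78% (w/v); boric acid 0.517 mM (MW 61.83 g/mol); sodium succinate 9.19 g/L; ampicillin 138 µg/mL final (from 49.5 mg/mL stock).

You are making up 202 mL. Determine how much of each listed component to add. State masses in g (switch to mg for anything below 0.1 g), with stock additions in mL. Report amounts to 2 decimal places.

Working volume: 202 mL = 0.202 L.
ferric chloride: C1V1 = C2V2 → 0.759 mM × 202 mL ÷ 89.2 mM = 1.72 mL
calcium chloride: 5.7 mmol/L × 110.98 g/mol × 0.202 L ÷ 1000 = 0.13 g
mannitol: 3.78 g per 100 mL × 202 mL ÷ 100 = 7.64 g
boric acid: 0.517 mmol/L × 61.83 mg/mmol × 0.202 L = 6.46 mg
sodium succinate: 9.19 g/L × 0.202 L = 1.86 g
ampicillin: V = C2·V2/C1 = 138 µg/mL × 202 mL ÷ 49500 µg/mL = 0.56 mL

ferric chloride 1.72 mL; calcium chloride 0.13 g; mannitol 7.64 g; boric acid 6.46 mg; sodium succinate 1.86 g; ampicillin 0.56 mL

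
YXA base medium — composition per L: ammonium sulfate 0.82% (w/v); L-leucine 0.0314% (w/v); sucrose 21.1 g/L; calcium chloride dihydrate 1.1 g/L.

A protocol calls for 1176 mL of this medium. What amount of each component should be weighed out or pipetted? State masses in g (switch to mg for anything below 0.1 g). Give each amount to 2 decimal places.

Scale factor relative to 1 L: 1.176.
ammonium sulfate: 0.82% w/v = 8.2 g/L → 8.2 × 1.176 L = 9.64 g
L-leucine: 0.0314 g per 100 mL × 1176 mL ÷ 100 = 0.37 g
sucrose: 21.1 g/L × 1.176 L = 24.81 g
calcium chloride dihydrate: 1.1 g/L × 1.176 L = 1.29 g

ammonium sulfate 9.64 g; L-leucine 0.37 g; sucrose 24.81 g; calcium chloride dihydrate 1.29 g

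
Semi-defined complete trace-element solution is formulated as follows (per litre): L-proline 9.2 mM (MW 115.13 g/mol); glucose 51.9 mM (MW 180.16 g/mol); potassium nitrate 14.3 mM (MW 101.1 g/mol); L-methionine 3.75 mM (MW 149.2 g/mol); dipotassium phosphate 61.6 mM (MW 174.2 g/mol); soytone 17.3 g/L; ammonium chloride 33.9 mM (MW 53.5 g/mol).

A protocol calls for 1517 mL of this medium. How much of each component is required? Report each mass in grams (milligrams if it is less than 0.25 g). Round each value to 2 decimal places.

Scale factor relative to 1 L: 1.517.
L-proline: 9.2 mmol/L × 115.13 g/mol × 1.517 L ÷ 1000 = 1.61 g
glucose: 51.9 mmol/L × 180.16 g/mol × 1.517 L ÷ 1000 = 14.18 g
potassium nitrate: 14.3 mmol/L × 101.1 g/mol × 1.517 L ÷ 1000 = 2.19 g
L-methionine: 3.75 mmol/L × 149.2 g/mol × 1.517 L ÷ 1000 = 0.85 g
dipotassium phosphate: 61.6 mmol/L × 174.2 g/mol × 1.517 L ÷ 1000 = 16.28 g
soytone: 17.3 g/L × 1.517 L = 26.24 g
ammonium chloride: 33.9 mmol/L × 53.5 g/mol × 1.517 L ÷ 1000 = 2.75 g

L-proline 1.61 g; glucose 14.18 g; potassium nitrate 2.19 g; L-methionine 0.85 g; dipotassium phosphate 16.28 g; soytone 26.24 g; ammonium chloride 2.75 g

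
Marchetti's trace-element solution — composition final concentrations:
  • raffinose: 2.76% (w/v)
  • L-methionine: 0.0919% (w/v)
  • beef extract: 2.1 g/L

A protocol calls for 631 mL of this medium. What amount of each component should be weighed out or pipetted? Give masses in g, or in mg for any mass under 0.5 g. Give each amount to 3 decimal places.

Target volume = 631 mL = 0.631 L.
raffinose: 2.76 g per 100 mL × 631 mL ÷ 100 = 17.416 g
L-methionine: 0.0919 g per 100 mL × 631 mL ÷ 100 = 0.580 g
beef extract: 2.1 g/L × 0.631 L = 1.325 g

raffinose 17.416 g; L-methionine 0.580 g; beef extract 1.325 g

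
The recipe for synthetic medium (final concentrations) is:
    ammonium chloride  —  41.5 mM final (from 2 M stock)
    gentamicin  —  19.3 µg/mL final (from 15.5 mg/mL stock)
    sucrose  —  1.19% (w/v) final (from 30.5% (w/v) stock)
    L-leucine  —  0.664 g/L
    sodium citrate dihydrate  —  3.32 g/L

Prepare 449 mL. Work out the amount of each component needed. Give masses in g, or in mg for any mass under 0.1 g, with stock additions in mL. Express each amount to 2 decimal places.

ammonium chloride 9.32 mL; gentamicin 0.56 mL; sucrose 17.52 mL; L-leucine 0.30 g; sodium citrate dihydrate 1.49 g

Target volume = 449 mL = 0.449 L.
ammonium chloride: V = C2·V2/C1 = 41.5 mM × 449 mL ÷ 2000 mM = 9.32 mL
gentamicin: C1V1 = C2V2 → 19.3 µg/mL × 449 mL ÷ 15500 µg/mL = 0.56 mL
sucrose: V = C2·V2/C1 = 1.19% ÷ 30.5% × 449 mL = 17.52 mL
L-leucine: 0.664 g/L × 0.449 L = 0.30 g
sodium citrate dihydrate: 3.32 g/L × 0.449 L = 1.49 g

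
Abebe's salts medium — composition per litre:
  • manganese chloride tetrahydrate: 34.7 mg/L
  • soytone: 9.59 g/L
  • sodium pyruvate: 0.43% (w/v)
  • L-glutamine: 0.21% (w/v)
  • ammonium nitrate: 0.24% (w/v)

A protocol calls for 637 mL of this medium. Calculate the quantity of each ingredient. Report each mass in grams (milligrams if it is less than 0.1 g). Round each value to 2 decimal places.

manganese chloride tetrahydrate 22.10 mg; soytone 6.11 g; sodium pyruvate 2.74 g; L-glutamine 1.34 g; ammonium nitrate 1.53 g

Target volume = 637 mL = 0.637 L.
manganese chloride tetrahydrate: 34.7 mg/L × 0.637 L = 22.10 mg
soytone: 9.59 g/L × 0.637 L = 6.11 g
sodium pyruvate: 0.43 g per 100 mL × 637 mL ÷ 100 = 2.74 g
L-glutamine: 0.21% w/v = 2.1 g/L → 2.1 × 0.637 L = 1.34 g
ammonium nitrate: 0.24% w/v = 2.4 g/L → 2.4 × 0.637 L = 1.53 g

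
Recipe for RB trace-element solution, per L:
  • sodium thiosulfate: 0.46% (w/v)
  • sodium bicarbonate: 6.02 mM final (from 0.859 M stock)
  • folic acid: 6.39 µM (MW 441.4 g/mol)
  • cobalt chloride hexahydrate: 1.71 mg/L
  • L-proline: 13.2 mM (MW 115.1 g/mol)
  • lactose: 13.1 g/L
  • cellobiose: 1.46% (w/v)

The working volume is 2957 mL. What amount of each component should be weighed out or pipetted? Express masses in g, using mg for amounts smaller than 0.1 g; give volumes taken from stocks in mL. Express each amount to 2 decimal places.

sodium thiosulfate 13.60 g; sodium bicarbonate 20.72 mL; folic acid 8.34 mg; cobalt chloride hexahydrate 5.06 mg; L-proline 4.49 g; lactose 38.74 g; cellobiose 43.17 g

Scale factor relative to 1 L: 2.957.
sodium thiosulfate: 0.46 g per 100 mL × 2957 mL ÷ 100 = 13.60 g
sodium bicarbonate: C1V1 = C2V2 → 6.02 mM × 2957 mL ÷ 859 mM = 20.72 mL
folic acid: 6.39 µmol/L × 441.4 g/mol × 2.957 L ÷ 1000 = 8.34 mg
cobalt chloride hexahydrate: 1.71 mg/L × 2.957 L = 5.06 mg
L-proline: 13.2 mmol/L × 115.1 g/mol × 2.957 L ÷ 1000 = 4.49 g
lactose: 13.1 g/L × 2.957 L = 38.74 g
cellobiose: 1.46 g per 100 mL × 2957 mL ÷ 100 = 43.17 g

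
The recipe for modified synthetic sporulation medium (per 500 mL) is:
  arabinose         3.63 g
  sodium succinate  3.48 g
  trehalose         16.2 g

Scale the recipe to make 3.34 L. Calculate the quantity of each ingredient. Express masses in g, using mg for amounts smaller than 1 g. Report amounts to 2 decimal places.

arabinose 24.25 g; sodium succinate 23.25 g; trehalose 108.22 g

Ratio of target to recipe volume: 3340 / 500 = 6.68.
arabinose: 3.63 g × (3340 mL / 500 mL) = 24.25 g
sodium succinate: 3.48 g × (3340 mL / 500 mL) = 23.25 g
trehalose: 16.2 g × (3340 mL / 500 mL) = 108.22 g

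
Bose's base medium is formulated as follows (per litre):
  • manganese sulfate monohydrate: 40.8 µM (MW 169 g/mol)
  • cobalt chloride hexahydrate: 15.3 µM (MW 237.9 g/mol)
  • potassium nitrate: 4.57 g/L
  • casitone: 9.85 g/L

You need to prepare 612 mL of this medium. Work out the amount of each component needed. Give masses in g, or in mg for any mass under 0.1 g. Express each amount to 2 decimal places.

Target volume = 612 mL = 0.612 L.
manganese sulfate monohydrate: 40.8 µmol/L × 169 g/mol × 0.612 L ÷ 1000 = 4.22 mg
cobalt chloride hexahydrate: 15.3 µmol/L × 237.9 g/mol × 0.612 L ÷ 1000 = 2.23 mg
potassium nitrate: 4.57 g/L × 0.612 L = 2.80 g
casitone: 9.85 g/L × 0.612 L = 6.03 g

manganese sulfate monohydrate 4.22 mg; cobalt chloride hexahydrate 2.23 mg; potassium nitrate 2.80 g; casitone 6.03 g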